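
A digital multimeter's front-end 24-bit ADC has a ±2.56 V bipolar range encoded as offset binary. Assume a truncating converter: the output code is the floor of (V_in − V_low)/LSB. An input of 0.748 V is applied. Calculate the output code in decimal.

Full-scale span = 5.12 V; LSB = 5.12/2^24 = 0.31 µV.
Input sits at 10839654.400 steps above V_low.
So the output code is 10839654.

code 10839654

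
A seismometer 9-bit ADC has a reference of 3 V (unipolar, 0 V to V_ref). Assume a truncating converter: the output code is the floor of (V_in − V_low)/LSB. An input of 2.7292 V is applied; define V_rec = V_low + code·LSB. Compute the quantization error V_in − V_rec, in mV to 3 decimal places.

LSB = 3/2^9 = 5.859 mV.
Scaled input = 465.7835 LSBs, so code = 465.
Reconstructed: 2.7246094 V.
Error = 2.7292 − 2.7246094 = 0.00459063 V = 4.591 mV.

4.591 mV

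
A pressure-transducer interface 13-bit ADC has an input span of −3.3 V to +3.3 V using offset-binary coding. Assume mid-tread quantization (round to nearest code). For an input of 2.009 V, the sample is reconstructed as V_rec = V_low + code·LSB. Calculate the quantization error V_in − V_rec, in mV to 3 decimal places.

-0.326 mV

One LSB is 6.6 V / 8192 = 0.806 mV.
(2.009 − (−3.3))/0.000805664 = 6589.5952; round gives code 6590.
Reconstructed: 2.0093262 V.
Error = 2.009 − 2.0093262 = -0.000326172 V = -0.326 mV.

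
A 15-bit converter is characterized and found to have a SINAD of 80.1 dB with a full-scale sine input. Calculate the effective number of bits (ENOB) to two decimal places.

ENOB = (SINAD − 1.76) / 6.02 = (80.1 − 1.76)/6.02 = 13.013.

13.01 bits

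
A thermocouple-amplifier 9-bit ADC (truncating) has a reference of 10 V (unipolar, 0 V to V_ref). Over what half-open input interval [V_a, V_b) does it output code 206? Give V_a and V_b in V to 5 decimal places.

LSB = 10/2^9 = 19.531 mV.
V_a = V_low + 206·LSB = 4.02344 V; V_b = V_low + 207·LSB = 4.04297 V.

[4.02344 V, 4.04297 V)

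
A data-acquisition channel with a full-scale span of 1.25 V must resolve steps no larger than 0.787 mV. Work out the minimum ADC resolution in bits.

11 bits

Number of steps required ≥ 1.25 V / 0.787 mV = 1588.31.
Need 2^N ≥ 1588.31; 2^10 = 1024, 2^11 = 2048.
Minimum N = 11.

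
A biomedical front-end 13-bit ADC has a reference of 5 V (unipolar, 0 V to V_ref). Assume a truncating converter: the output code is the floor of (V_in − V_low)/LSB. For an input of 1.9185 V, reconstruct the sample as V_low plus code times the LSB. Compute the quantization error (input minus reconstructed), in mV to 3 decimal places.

0.165 mV

One LSB is 5 V / 8192 = 0.610 mV.
Scaled input = 3143.2704 LSBs, so code = 3143.
Code 3143 maps back to 0 + 3143×0.000610352 V = 1.918335 V.
V_in − V_rec = 0.000165039 V = 0.165 mV.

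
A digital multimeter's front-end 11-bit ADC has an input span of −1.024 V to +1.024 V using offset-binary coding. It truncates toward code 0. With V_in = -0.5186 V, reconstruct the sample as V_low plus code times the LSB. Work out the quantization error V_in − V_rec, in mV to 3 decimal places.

0.400 mV

One LSB is 2.048 V / 2048 = 1.000 mV.
(V_in − V_low)/LSB = (-0.5186 − (−1.024))/0.001 = 505.4000 → code 505 (floor).
Code 505 maps back to (−1.024) + 505×0.001 V = -0.519 V.
Difference: 0.0004 V → 0.400 mV.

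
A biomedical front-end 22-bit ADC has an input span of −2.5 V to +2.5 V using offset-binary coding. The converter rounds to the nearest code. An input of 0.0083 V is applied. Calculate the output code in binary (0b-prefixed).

LSB = 5 V / 4194304 = 1.19 µV.
Input sits at 2104114.545 steps above V_low.
round(2104114.545) = 2104115.
In binary (0b-prefixed): 0b1000000001101100110011.

code 0b1000000001101100110011 (decimal 2104115)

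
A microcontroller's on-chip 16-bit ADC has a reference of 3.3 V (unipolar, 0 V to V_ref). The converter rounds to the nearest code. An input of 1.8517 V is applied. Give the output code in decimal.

code 36774

LSB = 3.3 V / 65536 = 50.35 µV.
(V_in − V_low)/LSB = (1.8517 − 0) / 5.0354e-05 = 36773.640.
Round → code 36774.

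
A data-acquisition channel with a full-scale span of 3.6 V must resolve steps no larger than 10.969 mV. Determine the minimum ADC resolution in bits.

9 bits

Number of steps required ≥ 3.6 V / 10.969 mV = 328.20.
Need 2^N ≥ 328.20; 2^8 = 256, 2^9 = 512.
Minimum N = 9.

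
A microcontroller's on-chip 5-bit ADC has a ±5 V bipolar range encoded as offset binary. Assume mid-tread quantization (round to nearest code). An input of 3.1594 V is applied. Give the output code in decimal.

Full-scale span = 10 V; LSB = 10/2^5 = 312.500 mV.
(3.1594 − (−5)) / 0.3125 = 26.110 LSBs.
Round → code 26.

code 26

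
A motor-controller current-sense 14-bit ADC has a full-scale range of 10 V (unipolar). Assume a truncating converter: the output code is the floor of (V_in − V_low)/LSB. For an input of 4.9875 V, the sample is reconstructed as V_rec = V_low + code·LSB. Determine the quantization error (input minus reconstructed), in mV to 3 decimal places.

0.317 mV

Step size: 10 V ÷ 2^14 = 0.610 mV.
Scaled input = 8171.5200 LSBs, so code = 8171.
V_rec = 0 + 8171·0.000610352 = 4.9871826 V.
Error = 4.9875 − 4.9871826 = 0.000317383 V = 0.317 mV.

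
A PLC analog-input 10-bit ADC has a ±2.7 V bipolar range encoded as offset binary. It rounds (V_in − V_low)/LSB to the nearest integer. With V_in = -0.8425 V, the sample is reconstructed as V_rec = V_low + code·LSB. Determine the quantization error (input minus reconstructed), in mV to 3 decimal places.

1.250 mV

One LSB is 5.4 V / 1024 = 5.273 mV.
(V_in − V_low)/LSB = (-0.8425 − (−2.7))/0.00527344 = 352.2370 → code 352 (round).
Code 352 maps back to (−2.7) + 352×0.00527344 V = -0.84375 V.
V_in − V_rec = 0.00125 V = 1.250 mV.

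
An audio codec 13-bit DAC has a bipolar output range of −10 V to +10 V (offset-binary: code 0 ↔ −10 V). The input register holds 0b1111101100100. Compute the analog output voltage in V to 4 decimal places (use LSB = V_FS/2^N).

LSB = 20 V / 2^13 = 2.441 mV.
Code 0b1111101100100 = 8036 decimal.
V_out = (−10) + 8036 × 0.00244141 V = 9.61914 V.

9.6191 V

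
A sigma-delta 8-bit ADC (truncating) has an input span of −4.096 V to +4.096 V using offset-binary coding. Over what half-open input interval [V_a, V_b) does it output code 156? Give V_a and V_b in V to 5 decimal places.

LSB = 8.192/2^8 = 32.000 mV.
V_a = V_low + 156·LSB = 0.896 V; V_b = V_low + 157·LSB = 0.928 V.

[0.89600 V, 0.92800 V)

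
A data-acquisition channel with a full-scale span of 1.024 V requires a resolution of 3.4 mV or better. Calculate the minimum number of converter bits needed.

9 bits

Number of steps required ≥ 1.024 V / 3.4 mV = 301.18.
Need 2^N ≥ 301.18; 2^8 = 256, 2^9 = 512.
Minimum N = 9.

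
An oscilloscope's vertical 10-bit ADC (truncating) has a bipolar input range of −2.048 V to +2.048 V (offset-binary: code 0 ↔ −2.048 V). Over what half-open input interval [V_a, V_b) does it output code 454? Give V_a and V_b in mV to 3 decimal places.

LSB = 4.096/2^10 = 4.000 mV.
V_a = V_low + 454·LSB = -0.232 V; V_b = V_low + 455·LSB = -0.228 V.

[-232.000 mV, -228.000 mV)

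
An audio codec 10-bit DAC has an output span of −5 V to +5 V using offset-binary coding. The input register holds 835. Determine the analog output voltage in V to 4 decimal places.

LSB = 10 V / 2^10 = 9.766 mV.
V_out = (−5) + 835 × 0.00976562 V = 3.1543 V.

3.1543 V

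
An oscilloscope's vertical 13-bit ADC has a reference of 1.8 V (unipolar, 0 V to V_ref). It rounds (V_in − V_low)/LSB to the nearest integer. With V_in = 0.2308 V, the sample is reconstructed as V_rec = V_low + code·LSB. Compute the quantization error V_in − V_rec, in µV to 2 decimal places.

Step size: 1.8 V ÷ 2^13 = 219.73 µV.
(0.2308 − 0)/0.000219727 = 1050.3964; round gives code 1050.
Code 1050 maps back to 0 + 1050×0.000219727 V = 0.23071289 V.
V_in − V_rec = 8.71094e-05 V = 87.11 µV.

87.11 µV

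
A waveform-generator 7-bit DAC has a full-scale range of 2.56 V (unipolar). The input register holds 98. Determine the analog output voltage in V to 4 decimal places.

LSB = 2.56 V / 2^7 = 20.000 mV.
V_out = 0 + 98 × 0.02 V = 1.96 V.

1.9600 V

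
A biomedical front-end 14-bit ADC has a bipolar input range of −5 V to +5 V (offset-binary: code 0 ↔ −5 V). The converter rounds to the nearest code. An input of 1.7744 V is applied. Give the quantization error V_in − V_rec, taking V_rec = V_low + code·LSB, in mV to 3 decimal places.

0.108 mV

LSB = 10/2^14 = 0.610 mV.
Scaled input = 11099.1770 LSBs, so code = 11099.
V_rec = (−5) + 11099·0.000610352 = 1.774292 V.
Error = 1.7744 − 1.774292 = 0.000108008 V = 0.108 mV.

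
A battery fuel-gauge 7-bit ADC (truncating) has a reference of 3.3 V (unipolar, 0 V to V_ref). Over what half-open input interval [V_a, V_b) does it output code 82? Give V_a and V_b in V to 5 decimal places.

LSB = 3.3/2^7 = 25.781 mV.
V_a = V_low + 82·LSB = 2.11406 V; V_b = V_low + 83·LSB = 2.13984 V.

[2.11406 V, 2.13984 V)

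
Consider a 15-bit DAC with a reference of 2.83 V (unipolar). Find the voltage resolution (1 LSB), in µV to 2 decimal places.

Full-scale span = 2.83 V.
LSB = 2.83 / 2^15 = 2.83 / 32768 = 8.63647e-05 V = 86.36 µV.

86.36 µV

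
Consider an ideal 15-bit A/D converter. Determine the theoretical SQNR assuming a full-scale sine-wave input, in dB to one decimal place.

92.1 dB

SNR ≈ 6.02·N + 1.76 dB = 6.02·15 + 1.76 = 92.06 dB.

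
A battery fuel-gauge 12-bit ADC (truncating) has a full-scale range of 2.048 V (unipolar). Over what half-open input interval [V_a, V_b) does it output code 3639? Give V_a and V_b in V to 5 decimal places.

LSB = 2.048/2^12 = 0.500 mV.
V_a = V_low + 3639·LSB = 1.8195 V; V_b = V_low + 3640·LSB = 1.82 V.

[1.81950 V, 1.82000 V)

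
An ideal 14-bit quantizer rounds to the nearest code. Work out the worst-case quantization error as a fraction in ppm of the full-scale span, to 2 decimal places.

Rounding → worst-case error = ½ LSB = V_FS/2^15, so 1e+06/32768 = 30.5176 ppm of full scale.

30.52 ppm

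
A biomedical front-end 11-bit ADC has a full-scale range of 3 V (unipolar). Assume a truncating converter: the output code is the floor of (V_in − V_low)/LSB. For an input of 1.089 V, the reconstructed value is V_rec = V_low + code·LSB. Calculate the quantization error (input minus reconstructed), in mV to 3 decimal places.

0.621 mV

One LSB is 3 V / 2048 = 1.465 mV.
Scaled input = 743.4240 LSBs, so code = 743.
Code 743 maps back to 0 + 743×0.00146484 V = 1.0883789 V.
Difference: 0.000621094 V → 0.621 mV.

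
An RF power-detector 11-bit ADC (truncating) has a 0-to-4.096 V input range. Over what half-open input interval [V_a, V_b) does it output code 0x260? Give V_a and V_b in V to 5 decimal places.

LSB = 4.096/2^11 = 2.000 mV.
Code 0x260 = 608 decimal.
V_a = V_low + 608·LSB = 1.216 V; V_b = V_low + 609·LSB = 1.218 V.

[1.21600 V, 1.21800 V)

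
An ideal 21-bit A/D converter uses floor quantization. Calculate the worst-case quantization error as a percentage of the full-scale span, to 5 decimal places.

Truncating → worst-case error = 1 LSB = V_FS/2^21, so 100/2097152 = 4.76837e-05 % of full scale.

0.00005 %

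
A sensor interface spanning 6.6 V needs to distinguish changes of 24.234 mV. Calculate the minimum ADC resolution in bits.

9 bits

Number of steps required ≥ 6.6 V / 24.234 mV = 272.34.
Need 2^N ≥ 272.34; 2^8 = 256, 2^9 = 512.
Minimum N = 9.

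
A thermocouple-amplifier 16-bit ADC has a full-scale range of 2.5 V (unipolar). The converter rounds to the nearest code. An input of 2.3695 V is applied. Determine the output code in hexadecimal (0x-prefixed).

With 65536 levels over 2.5 V, one step is 38.15 µV.
(2.3695 − 0) / 3.8147e-05 = 62115.021 LSBs.
round(62115.021) = 62115.
In hexadecimal (0x-prefixed): 0xF2A3.

code 0xF2A3 (decimal 62115)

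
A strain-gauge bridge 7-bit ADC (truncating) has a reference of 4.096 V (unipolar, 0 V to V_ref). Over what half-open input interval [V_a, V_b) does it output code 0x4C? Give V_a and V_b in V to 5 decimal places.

LSB = 4.096/2^7 = 32.000 mV.
Code 0x4C = 76 decimal.
V_a = V_low + 76·LSB = 2.432 V; V_b = V_low + 77·LSB = 2.464 V.

[2.43200 V, 2.46400 V)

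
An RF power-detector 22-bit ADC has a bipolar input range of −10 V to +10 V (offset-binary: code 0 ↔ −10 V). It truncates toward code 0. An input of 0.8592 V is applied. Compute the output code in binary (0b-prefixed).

code 0b1000101011111111011011 (decimal 2277339)

Full-scale span = 20 V; LSB = 20/2^22 = 4.77 µV.
Input sits at 2277339.300 steps above V_low.
Floor → code 2277339.
In binary (0b-prefixed): 0b1000101011111111011011.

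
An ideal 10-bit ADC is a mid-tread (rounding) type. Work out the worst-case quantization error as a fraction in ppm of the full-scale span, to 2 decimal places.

488.28 ppm

Rounding → worst-case error = ½ LSB = V_FS/2^11, so 1e+06/2048 = 488.281 ppm of full scale.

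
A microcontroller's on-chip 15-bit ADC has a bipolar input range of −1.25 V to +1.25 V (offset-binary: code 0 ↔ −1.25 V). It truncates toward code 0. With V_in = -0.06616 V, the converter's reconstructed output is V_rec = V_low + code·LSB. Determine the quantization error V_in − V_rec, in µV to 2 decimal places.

LSB = 2.5/2^15 = 76.29 µV.
(V_in − V_low)/LSB = (-0.06616 − (−1.25))/7.62939e-05 = 15516.8276 → code 15516 (floor).
Code 15516 maps back to (−1.25) + 15516×7.62939e-05 V = -0.066223145 V.
V_in − V_rec = 6.31445e-05 V = 63.14 µV.

63.14 µV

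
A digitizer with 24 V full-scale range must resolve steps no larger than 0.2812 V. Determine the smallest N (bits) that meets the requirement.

Number of steps required ≥ 24 V / 0.2812 V = 85.35.
Need 2^N ≥ 85.35; 2^6 = 64, 2^7 = 128.
Minimum N = 7.

7 bits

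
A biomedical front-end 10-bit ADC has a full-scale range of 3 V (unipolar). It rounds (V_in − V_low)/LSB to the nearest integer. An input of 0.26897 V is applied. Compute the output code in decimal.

code 92

Full-scale span = 3 V; LSB = 3/2^10 = 2.930 mV.
(0.26897 − 0) / 0.00292969 = 91.808 LSBs.
round(91.808) = 92.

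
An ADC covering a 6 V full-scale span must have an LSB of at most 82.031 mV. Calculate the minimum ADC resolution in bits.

7 bits

Number of steps required ≥ 6 V / 82.031 mV = 73.14.
Need 2^N ≥ 73.14; 2^6 = 64, 2^7 = 128.
Minimum N = 7.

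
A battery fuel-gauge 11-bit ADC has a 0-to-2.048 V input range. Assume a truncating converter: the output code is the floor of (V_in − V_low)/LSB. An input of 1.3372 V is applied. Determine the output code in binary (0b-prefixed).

code 0b10100111001 (decimal 1337)

Full-scale span = 2.048 V; LSB = 2.048/2^11 = 1.000 mV.
Input sits at 1337.200 steps above V_low.
So the output code is 1337.
In binary (0b-prefixed): 0b10100111001.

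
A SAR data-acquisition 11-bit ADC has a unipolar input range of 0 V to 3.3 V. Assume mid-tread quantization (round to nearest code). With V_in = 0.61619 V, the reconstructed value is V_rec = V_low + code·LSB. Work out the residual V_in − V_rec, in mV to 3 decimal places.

0.663 mV

Step size: 3.3 V ÷ 2^11 = 1.611 mV.
(0.61619 − 0)/0.00161133 = 382.4112; round gives code 382.
V_rec = 0 + 382·0.00161133 = 0.61552734 V.
V_in − V_rec = 0.000662656 V = 0.663 mV.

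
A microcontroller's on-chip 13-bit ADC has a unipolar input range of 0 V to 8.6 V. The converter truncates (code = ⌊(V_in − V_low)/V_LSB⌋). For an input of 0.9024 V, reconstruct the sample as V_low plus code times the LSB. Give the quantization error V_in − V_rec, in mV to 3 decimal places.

0.618 mV

One LSB is 8.6 V / 8192 = 1.050 mV.
(0.9024 − 0)/0.0010498 = 859.5885; ⌊·⌋ gives code 859.
V_rec = 0 + 859·0.0010498 = 0.90178223 V.
Error = 0.9024 − 0.90178223 = 0.000617773 V = 0.618 mV.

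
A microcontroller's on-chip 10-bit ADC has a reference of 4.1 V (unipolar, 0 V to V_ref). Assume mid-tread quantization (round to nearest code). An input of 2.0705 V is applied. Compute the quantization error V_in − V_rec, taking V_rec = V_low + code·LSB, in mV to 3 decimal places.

One LSB is 4.1 V / 1024 = 4.004 mV.
(V_in − V_low)/LSB = (2.0705 − 0)/0.00400391 = 517.1200 → code 517 (round).
Reconstructed: 2.0700195 V.
Error = 2.0705 − 2.0700195 = 0.000480469 V = 0.480 mV.

0.480 mV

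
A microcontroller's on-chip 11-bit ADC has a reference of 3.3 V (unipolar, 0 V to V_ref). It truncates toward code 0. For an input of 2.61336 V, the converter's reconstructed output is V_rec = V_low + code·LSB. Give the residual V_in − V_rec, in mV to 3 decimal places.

One LSB is 3.3 V / 2048 = 1.611 mV.
Scaled input = 1621.8671 LSBs, so code = 1621.
Reconstructed: 2.6119629 V.
Difference: 0.00139711 V → 1.397 mV.

1.397 mV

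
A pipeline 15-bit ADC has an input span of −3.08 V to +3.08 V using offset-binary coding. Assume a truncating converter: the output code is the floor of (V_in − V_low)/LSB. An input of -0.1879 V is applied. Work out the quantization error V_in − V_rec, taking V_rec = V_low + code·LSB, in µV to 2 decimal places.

88.28 µV

Step size: 6.16 V ÷ 2^15 = 187.99 µV.
(-0.1879 − (−3.08))/0.000187988 = 15384.4696; ⌊·⌋ gives code 15384.
V_rec = (−3.08) + 15384·0.000187988 = -0.18798828 V.
Difference: 8.82812e-05 V → 88.28 µV.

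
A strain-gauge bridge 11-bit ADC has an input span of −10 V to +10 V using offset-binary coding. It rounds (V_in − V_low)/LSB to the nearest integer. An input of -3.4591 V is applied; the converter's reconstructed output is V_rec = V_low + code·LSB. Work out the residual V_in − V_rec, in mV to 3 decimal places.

One LSB is 20 V / 2048 = 9.766 mV.
(V_in − V_low)/LSB = (-3.4591 − (−10))/0.00976562 = 669.7882 → code 670 (round).
V_rec = (−10) + 670·0.00976562 = -3.4570312 V.
Difference: -0.00206875 V → -2.069 mV.

-2.069 mV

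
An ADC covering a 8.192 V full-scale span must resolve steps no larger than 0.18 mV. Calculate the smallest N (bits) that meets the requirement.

16 bits

Number of steps required ≥ 8.192 V / 0.18 mV = 45511.11.
Need 2^N ≥ 45511.11; 2^15 = 32768, 2^16 = 65536.
Minimum N = 16.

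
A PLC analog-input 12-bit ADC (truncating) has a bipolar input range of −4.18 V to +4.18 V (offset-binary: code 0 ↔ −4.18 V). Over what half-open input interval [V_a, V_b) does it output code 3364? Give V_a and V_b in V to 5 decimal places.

LSB = 8.36/2^12 = 2.041 mV.
V_a = V_low + 3364·LSB = 2.68598 V; V_b = V_low + 3365·LSB = 2.68802 V.

[2.68598 V, 2.68802 V)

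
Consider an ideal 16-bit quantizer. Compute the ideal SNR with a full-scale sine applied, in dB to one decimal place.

SNR ≈ 6.02·N + 1.76 dB = 6.02·16 + 1.76 = 98.08 dB.

98.1 dB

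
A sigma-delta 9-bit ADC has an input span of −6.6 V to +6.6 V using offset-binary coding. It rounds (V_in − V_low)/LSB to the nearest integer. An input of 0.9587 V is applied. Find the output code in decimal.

code 293

LSB = 13.2 V / 512 = 25.781 mV.
(0.9587 − (−6.6)) / 0.0257812 = 293.186 LSBs.
So the output code is 293.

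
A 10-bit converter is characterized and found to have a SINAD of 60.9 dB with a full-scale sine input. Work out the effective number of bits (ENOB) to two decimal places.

9.82 bits

ENOB = (SINAD − 1.76) / 6.02 = (60.9 − 1.76)/6.02 = 9.824.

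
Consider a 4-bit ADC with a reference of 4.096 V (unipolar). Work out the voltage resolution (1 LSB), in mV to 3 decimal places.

256.000 mV

Full-scale span = 4.096 V.
LSB = 4.096 / 2^4 = 4.096 / 16 = 0.256 V = 256.000 mV.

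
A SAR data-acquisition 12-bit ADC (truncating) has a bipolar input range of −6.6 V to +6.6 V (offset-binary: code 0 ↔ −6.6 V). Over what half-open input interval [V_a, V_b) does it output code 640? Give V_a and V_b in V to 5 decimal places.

[-4.53750 V, -4.53428 V)

LSB = 13.2/2^12 = 3.223 mV.
V_a = V_low + 640·LSB = -4.5375 V; V_b = V_low + 641·LSB = -4.53428 V.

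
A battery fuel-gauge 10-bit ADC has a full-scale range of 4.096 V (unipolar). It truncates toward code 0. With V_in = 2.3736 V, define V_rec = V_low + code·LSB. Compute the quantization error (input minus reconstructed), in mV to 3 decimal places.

1.600 mV

One LSB is 4.096 V / 1024 = 4.000 mV.
(2.3736 − 0)/0.004 = 593.4000; ⌊·⌋ gives code 593.
Reconstructed: 2.372 V.
Error = 2.3736 − 2.372 = 0.0016 V = 1.600 mV.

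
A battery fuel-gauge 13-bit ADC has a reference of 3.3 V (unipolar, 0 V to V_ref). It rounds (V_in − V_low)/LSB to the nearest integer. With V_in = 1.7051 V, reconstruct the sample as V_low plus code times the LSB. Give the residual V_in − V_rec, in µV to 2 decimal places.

One LSB is 3.3 V / 8192 = 402.83 µV.
Scaled input = 4232.7816 LSBs, so code = 4233.
Code 4233 maps back to 0 + 4233×0.000402832 V = 1.705188 V.
V_in − V_rec = -8.79883e-05 V = -87.99 µV.

-87.99 µV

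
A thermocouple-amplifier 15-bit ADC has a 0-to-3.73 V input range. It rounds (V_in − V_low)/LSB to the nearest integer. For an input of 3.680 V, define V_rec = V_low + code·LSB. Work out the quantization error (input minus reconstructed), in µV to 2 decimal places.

LSB = 3.73/2^15 = 113.83 µV.
(3.680 − 0)/0.000113831 = 32328.7507; round gives code 32329.
V_rec = 0 + 32329·0.000113831 = 3.6800284 V.
V_in − V_rec = -2.83813e-05 V = -28.38 µV.

-28.38 µV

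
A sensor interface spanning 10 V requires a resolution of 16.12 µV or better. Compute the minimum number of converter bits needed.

20 bits

Number of steps required ≥ 10 V / 16.12 µV = 620347.39.
Need 2^N ≥ 620347.39; 2^19 = 524288, 2^20 = 1048576.
Minimum N = 20.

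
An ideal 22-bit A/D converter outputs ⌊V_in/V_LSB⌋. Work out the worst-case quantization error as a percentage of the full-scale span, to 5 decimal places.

Truncating → worst-case error = 1 LSB = V_FS/2^22, so 100/4194304 = 2.38419e-05 % of full scale.

0.00002 %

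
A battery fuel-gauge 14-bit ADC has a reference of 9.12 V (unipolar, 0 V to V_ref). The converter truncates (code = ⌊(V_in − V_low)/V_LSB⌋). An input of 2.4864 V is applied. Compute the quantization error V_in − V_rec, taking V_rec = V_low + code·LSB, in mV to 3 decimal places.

0.443 mV

Step size: 9.12 V ÷ 2^14 = 0.557 mV.
(2.4864 − 0)/0.000556641 = 4466.7958; ⌊·⌋ gives code 4466.
V_rec = 0 + 4466·0.000556641 = 2.485957 V.
Error = 2.4864 − 2.485957 = 0.000442969 V = 0.443 mV.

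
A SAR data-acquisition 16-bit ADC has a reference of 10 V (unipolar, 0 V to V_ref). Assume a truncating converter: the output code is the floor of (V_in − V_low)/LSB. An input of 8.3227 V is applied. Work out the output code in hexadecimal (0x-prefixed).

code 0xD50F (decimal 54543)

LSB = 10 V / 65536 = 152.59 µV.
(8.3227 − 0) / 0.000152588 = 54543.647 LSBs.
⌊·⌋(54543.647) = 54543.
In hexadecimal (0x-prefixed): 0xD50F.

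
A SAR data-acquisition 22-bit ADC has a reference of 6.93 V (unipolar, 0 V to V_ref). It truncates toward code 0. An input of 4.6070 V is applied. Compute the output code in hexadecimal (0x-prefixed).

With 4194304 levels over 6.93 V, one step is 1.65 µV.
(V_in − V_low)/LSB = (4.6070 − 0) / 1.65224e-06 = 2788334.564.
⌊·⌋(2788334.564) = 2788334.
In hexadecimal (0x-prefixed): 0x2A8BEE.

code 0x2A8BEE (decimal 2788334)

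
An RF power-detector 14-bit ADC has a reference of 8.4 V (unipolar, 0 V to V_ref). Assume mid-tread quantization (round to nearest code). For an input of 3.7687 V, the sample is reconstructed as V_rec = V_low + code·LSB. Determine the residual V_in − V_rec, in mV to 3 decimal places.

-0.123 mV

Step size: 8.4 V ÷ 2^14 = 0.513 mV.
Scaled input = 7350.7596 LSBs, so code = 7351.
Code 7351 maps back to 0 + 7351×0.000512695 V = 3.7688232 V.
Difference: -0.000123242 V → -0.123 mV.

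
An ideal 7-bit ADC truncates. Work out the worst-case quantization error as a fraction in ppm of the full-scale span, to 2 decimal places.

7812.50 ppm

Truncating → worst-case error = 1 LSB = V_FS/2^7, so 1e+06/128 = 7812.5 ppm of full scale.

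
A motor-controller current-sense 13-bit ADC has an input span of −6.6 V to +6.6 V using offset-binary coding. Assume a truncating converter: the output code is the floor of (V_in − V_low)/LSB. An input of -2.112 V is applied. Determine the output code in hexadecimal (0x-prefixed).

LSB = 13.2 V / 8192 = 1.611 mV.
(V_in − V_low)/LSB = (-2.112 − (−6.6)) / 0.00161133 = 2785.280.
So the output code is 2785.
In hexadecimal (0x-prefixed): 0xAE1.

code 0xAE1 (decimal 2785)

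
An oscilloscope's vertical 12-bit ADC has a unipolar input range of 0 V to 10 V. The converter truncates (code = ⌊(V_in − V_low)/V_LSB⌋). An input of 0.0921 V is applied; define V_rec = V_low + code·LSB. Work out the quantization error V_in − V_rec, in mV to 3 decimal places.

Step size: 10 V ÷ 2^12 = 2.441 mV.
(0.0921 − 0)/0.00244141 = 37.7242; ⌊·⌋ gives code 37.
Code 37 maps back to 0 + 37×0.00244141 V = 0.090332031 V.
Difference: 0.00176797 V → 1.768 mV.

1.768 mV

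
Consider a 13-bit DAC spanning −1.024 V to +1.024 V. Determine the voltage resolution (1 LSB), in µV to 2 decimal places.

250.00 µV

Full-scale span = 2.048 V.
LSB = 2.048 / 2^13 = 2.048 / 8192 = 0.00025 V = 250.00 µV.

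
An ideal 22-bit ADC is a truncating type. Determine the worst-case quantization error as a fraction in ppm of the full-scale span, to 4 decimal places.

0.2384 ppm

Truncating → worst-case error = 1 LSB = V_FS/2^22, so 1e+06/4194304 = 0.238419 ppm of full scale.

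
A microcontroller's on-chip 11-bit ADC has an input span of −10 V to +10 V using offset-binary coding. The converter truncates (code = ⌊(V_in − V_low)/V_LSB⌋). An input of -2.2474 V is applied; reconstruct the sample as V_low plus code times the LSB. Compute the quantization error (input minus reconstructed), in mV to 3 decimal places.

8.459 mV

Step size: 20 V ÷ 2^11 = 9.766 mV.
(V_in − V_low)/LSB = (-2.2474 − (−10))/0.00976562 = 793.8662 → code 793 (floor).
Code 793 maps back to (−10) + 793×0.00976562 V = -2.2558594 V.
Error = -2.2474 − (−2.2558594) = 0.00845937 V = 8.459 mV.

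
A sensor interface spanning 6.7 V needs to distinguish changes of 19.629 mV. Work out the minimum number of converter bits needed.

Number of steps required ≥ 6.7 V / 19.629 mV = 341.33.
Need 2^N ≥ 341.33; 2^8 = 256, 2^9 = 512.
Minimum N = 9.

9 bits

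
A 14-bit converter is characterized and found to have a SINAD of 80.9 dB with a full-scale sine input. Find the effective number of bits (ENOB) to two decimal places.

ENOB = (SINAD − 1.76) / 6.02 = (80.9 − 1.76)/6.02 = 13.146.

13.15 bits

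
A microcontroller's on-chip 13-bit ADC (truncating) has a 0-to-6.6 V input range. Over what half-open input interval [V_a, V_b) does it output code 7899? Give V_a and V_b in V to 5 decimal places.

[6.36394 V, 6.36475 V)

LSB = 6.6/2^13 = 0.806 mV.
V_a = V_low + 7899·LSB = 6.36394 V; V_b = V_low + 7900·LSB = 6.36475 V.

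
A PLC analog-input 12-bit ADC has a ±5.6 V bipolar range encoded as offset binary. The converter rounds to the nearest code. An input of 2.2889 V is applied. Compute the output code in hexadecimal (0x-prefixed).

code 0xB45 (decimal 2885)

With 4096 levels over 11.2 V, one step is 2.734 mV.
(V_in − V_low)/LSB = (2.2889 − (−5.6)) / 0.00273437 = 2885.083.
Round → code 2885.
In hexadecimal (0x-prefixed): 0xB45.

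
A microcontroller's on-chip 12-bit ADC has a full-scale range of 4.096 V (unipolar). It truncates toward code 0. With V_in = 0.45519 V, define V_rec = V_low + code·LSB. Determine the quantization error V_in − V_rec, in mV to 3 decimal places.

LSB = 4.096/2^12 = 1.000 mV.
(0.45519 − 0)/0.001 = 455.1900; ⌊·⌋ gives code 455.
Code 455 maps back to 0 + 455×0.001 V = 0.455 V.
Difference: 0.00019 V → 0.190 mV.

0.190 mV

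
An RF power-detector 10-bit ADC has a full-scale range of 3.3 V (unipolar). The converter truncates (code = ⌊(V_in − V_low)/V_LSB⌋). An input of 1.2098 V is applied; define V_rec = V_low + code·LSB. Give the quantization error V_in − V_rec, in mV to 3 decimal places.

1.304 mV

Step size: 3.3 V ÷ 2^10 = 3.223 mV.
(V_in − V_low)/LSB = (1.2098 − 0)/0.00322266 = 375.4046 → code 375 (floor).
Code 375 maps back to 0 + 375×0.00322266 V = 1.2084961 V.
Error = 1.2098 − 1.2084961 = 0.00130391 V = 1.304 mV.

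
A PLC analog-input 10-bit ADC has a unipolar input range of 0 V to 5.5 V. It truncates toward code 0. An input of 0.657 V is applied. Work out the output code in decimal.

code 122

LSB = 5.5 V / 1024 = 5.371 mV.
(V_in − V_low)/LSB = (0.657 − 0) / 0.00537109 = 122.321.
Floor → code 122.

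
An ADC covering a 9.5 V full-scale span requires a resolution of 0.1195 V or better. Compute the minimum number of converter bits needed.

7 bits

Number of steps required ≥ 9.5 V / 0.1195 V = 79.50.
Need 2^N ≥ 79.50; 2^6 = 64, 2^7 = 128.
Minimum N = 7.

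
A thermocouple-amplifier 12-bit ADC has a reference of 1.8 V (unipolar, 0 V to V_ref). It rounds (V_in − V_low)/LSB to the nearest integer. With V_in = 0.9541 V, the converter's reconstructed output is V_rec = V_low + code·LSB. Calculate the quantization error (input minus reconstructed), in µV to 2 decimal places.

47.27 µV

Step size: 1.8 V ÷ 2^12 = 439.45 µV.
(V_in − V_low)/LSB = (0.9541 − 0)/0.000439453 = 2171.1076 → code 2171 (round).
Reconstructed: 0.95405273 V.
V_in − V_rec = 4.72656e-05 V = 47.27 µV.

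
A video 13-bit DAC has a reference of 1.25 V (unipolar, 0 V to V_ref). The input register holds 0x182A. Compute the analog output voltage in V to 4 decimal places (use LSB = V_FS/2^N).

0.9439 V

LSB = 1.25 V / 2^13 = 152.59 µV.
Code 0x182A = 6186 decimal.
V_out = 0 + 6186 × 0.000152588 V = 0.943909 V.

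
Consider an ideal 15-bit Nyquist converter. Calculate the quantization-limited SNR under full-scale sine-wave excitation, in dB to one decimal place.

92.1 dB

SNR ≈ 6.02·N + 1.76 dB = 6.02·15 + 1.76 = 92.06 dB.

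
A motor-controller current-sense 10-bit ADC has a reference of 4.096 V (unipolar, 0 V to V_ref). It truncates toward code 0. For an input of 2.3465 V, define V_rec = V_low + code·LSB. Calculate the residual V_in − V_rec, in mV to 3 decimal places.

2.500 mV

One LSB is 4.096 V / 1024 = 4.000 mV.
(2.3465 − 0)/0.004 = 586.6250; ⌊·⌋ gives code 586.
Code 586 maps back to 0 + 586×0.004 V = 2.344 V.
Error = 2.3465 − 2.344 = 0.0025 V = 2.500 mV.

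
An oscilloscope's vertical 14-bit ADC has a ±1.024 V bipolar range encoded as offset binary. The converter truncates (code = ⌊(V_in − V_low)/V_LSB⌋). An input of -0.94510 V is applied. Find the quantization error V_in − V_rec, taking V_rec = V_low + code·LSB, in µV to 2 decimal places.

25.00 µV

LSB = 2.048/2^14 = 125.00 µV.
(V_in − V_low)/LSB = (-0.94510 − (−1.024))/0.000125 = 631.2000 → code 631 (floor).
V_rec = (−1.024) + 631·0.000125 = -0.945125 V.
Error = -0.94510 − (−0.945125) = 2.5e-05 V = 25.00 µV.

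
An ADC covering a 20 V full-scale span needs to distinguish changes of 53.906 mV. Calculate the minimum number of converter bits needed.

9 bits

Number of steps required ≥ 20 V / 53.906 mV = 371.02.
Need 2^N ≥ 371.02; 2^8 = 256, 2^9 = 512.
Minimum N = 9.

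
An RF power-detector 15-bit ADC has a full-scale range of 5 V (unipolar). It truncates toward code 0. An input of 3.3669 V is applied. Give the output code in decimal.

code 22065

LSB = 5 V / 32768 = 152.59 µV.
(3.3669 − 0) / 0.000152588 = 22065.316 LSBs.
Floor → code 22065.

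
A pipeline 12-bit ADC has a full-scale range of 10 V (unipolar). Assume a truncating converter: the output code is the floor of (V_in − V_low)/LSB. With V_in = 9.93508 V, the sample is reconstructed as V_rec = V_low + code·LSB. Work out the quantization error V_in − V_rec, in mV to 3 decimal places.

0.998 mV

LSB = 10/2^12 = 2.441 mV.
Scaled input = 4069.4088 LSBs, so code = 4069.
V_rec = 0 + 4069·0.00244141 = 9.934082 V.
Difference: 0.000997969 V → 0.998 mV.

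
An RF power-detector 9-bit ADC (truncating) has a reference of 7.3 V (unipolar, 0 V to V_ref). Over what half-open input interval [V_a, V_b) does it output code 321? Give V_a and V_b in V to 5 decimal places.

LSB = 7.3/2^9 = 14.258 mV.
V_a = V_low + 321·LSB = 4.57676 V; V_b = V_low + 322·LSB = 4.59102 V.

[4.57676 V, 4.59102 V)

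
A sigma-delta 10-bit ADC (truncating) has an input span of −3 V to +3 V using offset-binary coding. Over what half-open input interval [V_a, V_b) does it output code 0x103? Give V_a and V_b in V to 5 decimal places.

LSB = 6/2^10 = 5.859 mV.
Code 0x103 = 259 decimal.
V_a = V_low + 259·LSB = -1.48242 V; V_b = V_low + 260·LSB = -1.47656 V.

[-1.48242 V, -1.47656 V)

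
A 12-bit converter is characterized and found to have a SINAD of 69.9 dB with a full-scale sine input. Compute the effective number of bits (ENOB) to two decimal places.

ENOB = (SINAD − 1.76) / 6.02 = (69.9 − 1.76)/6.02 = 11.319.

11.32 bits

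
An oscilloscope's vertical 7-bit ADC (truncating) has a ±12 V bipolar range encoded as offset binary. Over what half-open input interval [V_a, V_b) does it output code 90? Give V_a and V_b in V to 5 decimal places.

LSB = 24/2^7 = 187.500 mV.
V_a = V_low + 90·LSB = 4.875 V; V_b = V_low + 91·LSB = 5.0625 V.

[4.87500 V, 5.06250 V)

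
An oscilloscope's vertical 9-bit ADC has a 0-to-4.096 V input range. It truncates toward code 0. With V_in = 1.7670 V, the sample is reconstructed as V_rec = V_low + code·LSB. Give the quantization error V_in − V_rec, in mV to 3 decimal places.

7.000 mV

Step size: 4.096 V ÷ 2^9 = 8.000 mV.
(V_in − V_low)/LSB = (1.7670 − 0)/0.008 = 220.8750 → code 220 (floor).
Reconstructed: 1.76 V.
V_in − V_rec = 0.007 V = 7.000 mV.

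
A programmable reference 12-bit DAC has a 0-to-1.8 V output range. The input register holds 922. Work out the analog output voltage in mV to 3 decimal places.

405.176 mV

LSB = 1.8 V / 2^12 = 439.45 µV.
V_out = 0 + 922 × 0.000439453 V = 0.405176 V.
= 405.176 mV.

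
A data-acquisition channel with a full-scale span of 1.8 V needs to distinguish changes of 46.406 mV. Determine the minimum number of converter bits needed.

Number of steps required ≥ 1.8 V / 46.406 mV = 38.79.
Need 2^N ≥ 38.79; 2^5 = 32, 2^6 = 64.
Minimum N = 6.

6 bits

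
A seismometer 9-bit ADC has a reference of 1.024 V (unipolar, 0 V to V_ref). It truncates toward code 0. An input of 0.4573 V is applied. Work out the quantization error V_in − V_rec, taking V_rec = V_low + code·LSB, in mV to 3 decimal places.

1.300 mV

LSB = 1.024/2^9 = 2.000 mV.
(V_in − V_low)/LSB = (0.4573 − 0)/0.002 = 228.6500 → code 228 (floor).
Code 228 maps back to 0 + 228×0.002 V = 0.456 V.
Error = 0.4573 − 0.456 = 0.0013 V = 1.300 mV.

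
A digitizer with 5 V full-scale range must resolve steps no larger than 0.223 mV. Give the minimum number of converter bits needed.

15 bits

Number of steps required ≥ 5 V / 0.223 mV = 22421.52.
Need 2^N ≥ 22421.52; 2^14 = 16384, 2^15 = 32768.
Minimum N = 15.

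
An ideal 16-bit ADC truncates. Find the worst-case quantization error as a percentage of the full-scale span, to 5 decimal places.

Truncating → worst-case error = 1 LSB = V_FS/2^16, so 100/65536 = 0.00152588 % of full scale.

0.00153 %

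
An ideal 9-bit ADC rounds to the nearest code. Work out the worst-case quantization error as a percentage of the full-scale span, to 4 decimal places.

0.0977 %

Rounding → worst-case error = ½ LSB = V_FS/2^10, so 100/1024 = 0.0976562 % of full scale.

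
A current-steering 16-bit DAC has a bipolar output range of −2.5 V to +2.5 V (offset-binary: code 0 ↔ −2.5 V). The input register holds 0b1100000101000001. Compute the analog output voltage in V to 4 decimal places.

LSB = 5 V / 2^16 = 76.29 µV.
Code 0b1100000101000001 = 49473 decimal.
V_out = (−2.5) + 49473 × 7.62939e-05 V = 1.27449 V.

1.2745 V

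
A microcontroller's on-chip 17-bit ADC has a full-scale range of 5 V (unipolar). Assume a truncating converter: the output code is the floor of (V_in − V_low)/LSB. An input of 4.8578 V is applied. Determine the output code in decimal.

code 127344

LSB = 5 V / 131072 = 38.15 µV.
(4.8578 − 0) / 3.8147e-05 = 127344.312 LSBs.
Floor → code 127344.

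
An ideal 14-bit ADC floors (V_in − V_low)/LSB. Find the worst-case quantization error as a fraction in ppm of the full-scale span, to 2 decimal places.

Truncating → worst-case error = 1 LSB = V_FS/2^14, so 1e+06/16384 = 61.0352 ppm of full scale.

61.04 ppm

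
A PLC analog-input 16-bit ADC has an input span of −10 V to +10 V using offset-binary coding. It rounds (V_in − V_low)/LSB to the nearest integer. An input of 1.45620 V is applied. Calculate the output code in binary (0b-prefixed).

code 0b1001001010100100 (decimal 37540)

LSB = 20 V / 65536 = 305.18 µV.
Input sits at 37539.676 steps above V_low.
So the output code is 37540.
In binary (0b-prefixed): 0b1001001010100100.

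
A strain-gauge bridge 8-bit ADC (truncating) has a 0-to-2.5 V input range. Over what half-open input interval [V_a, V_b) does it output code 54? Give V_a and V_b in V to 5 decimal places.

LSB = 2.5/2^8 = 9.766 mV.
V_a = V_low + 54·LSB = 0.527344 V; V_b = V_low + 55·LSB = 0.537109 V.

[0.52734 V, 0.53711 V)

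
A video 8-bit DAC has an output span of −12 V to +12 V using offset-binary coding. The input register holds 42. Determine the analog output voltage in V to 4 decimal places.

LSB = 24 V / 2^8 = 93.750 mV.
V_out = (−12) + 42 × 0.09375 V = -8.0625 V.

-8.0625 V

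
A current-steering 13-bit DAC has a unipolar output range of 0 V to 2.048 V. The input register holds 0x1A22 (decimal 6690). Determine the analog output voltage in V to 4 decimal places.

LSB = 2.048 V / 2^13 = 250.00 µV.
Code 0x1A22 = 6690 decimal.
V_out = 0 + 6690 × 0.00025 V = 1.6725 V.

1.6725 V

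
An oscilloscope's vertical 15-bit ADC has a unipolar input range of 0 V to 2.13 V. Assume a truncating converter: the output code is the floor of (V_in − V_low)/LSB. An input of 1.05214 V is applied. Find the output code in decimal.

With 32768 levels over 2.13 V, one step is 65.00 µV.
(1.05214 − 0) / 6.50024e-05 = 16186.161 LSBs.
So the output code is 16186.

code 16186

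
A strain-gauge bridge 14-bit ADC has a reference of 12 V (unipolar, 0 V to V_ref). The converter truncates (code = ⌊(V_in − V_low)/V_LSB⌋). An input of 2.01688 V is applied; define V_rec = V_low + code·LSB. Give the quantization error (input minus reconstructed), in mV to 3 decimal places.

Step size: 12 V ÷ 2^14 = 0.732 mV.
(2.01688 − 0)/0.000732422 = 2753.7135; ⌊·⌋ gives code 2753.
Reconstructed: 2.0163574 V.
V_in − V_rec = 0.000522578 V = 0.523 mV.

0.523 mV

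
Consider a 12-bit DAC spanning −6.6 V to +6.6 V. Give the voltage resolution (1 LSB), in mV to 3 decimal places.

Full-scale span = 13.2 V.
LSB = 13.2 / 2^12 = 13.2 / 4096 = 0.00322266 V = 3.223 mV.

3.223 mV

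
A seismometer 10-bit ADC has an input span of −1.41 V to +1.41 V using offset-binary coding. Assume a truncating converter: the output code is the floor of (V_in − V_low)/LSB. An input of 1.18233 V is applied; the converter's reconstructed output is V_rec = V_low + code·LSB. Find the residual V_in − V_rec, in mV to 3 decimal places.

0.904 mV

One LSB is 2.82 V / 1024 = 2.754 mV.
(V_in − V_low)/LSB = (1.18233 − (−1.41))/0.00275391 = 941.3283 → code 941 (floor).
Reconstructed: 1.1814258 V.
V_in − V_rec = 0.000904219 V = 0.904 mV.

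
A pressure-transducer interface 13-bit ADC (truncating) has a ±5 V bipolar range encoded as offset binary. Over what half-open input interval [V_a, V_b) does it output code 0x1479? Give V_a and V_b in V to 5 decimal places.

[1.39771 V, 1.39893 V)

LSB = 10/2^13 = 1.221 mV.
Code 0x1479 = 5241 decimal.
V_a = V_low + 5241·LSB = 1.39771 V; V_b = V_low + 5242·LSB = 1.39893 V.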